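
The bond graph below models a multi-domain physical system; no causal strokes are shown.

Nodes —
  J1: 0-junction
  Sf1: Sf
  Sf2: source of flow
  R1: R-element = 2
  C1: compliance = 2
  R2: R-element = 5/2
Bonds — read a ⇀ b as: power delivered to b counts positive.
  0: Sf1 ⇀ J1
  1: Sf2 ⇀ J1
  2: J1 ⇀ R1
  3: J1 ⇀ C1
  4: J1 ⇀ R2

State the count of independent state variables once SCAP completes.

#0 stroke→Sf1  (Sf1 fixes flow; stroke at Sf1)
#1 stroke→Sf2  (Sf2: flow source, stroke at near end)
#3 stroke→J1  (prefer integral on C1)
#2 stroke→R1  (J1: bond 3 brought effort, rest push out)
#4 stroke→R2  (J1 effort already set via bond 3)

1  (C1 all integral)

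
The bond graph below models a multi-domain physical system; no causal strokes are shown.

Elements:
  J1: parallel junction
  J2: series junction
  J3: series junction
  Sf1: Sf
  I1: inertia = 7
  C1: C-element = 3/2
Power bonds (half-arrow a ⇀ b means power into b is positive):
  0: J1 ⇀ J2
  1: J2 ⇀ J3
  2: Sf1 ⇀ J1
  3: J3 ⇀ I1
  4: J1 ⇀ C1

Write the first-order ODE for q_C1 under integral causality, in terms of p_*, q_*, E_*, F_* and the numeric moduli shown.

b2 →Sf1  (Sf1: flow source, stroke at near end)
b3 →I1  (prefer integral on I1)
b1 →J3  (J3: bond 3 brought flow, rest push out)
b0 →J2  (J2: bond 1 brought flow, rest push out)
b4 →J1  (only one effort-in slot at J1)

dq_C1/dt = F_Sf1 - p_I1/7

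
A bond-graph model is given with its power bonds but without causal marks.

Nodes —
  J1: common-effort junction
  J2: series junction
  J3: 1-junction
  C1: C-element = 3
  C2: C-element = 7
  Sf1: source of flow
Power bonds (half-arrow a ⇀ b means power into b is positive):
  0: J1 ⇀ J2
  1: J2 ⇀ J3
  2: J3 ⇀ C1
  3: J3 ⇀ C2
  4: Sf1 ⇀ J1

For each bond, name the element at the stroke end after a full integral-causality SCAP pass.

#4 stroke at Sf1  (source Sf1 imposes f)
#0 stroke at J1  (J1 needs exactly one e-in)
#1 stroke at J2  (J2: bond 0 brought flow, rest push out)
#2 stroke at J3  (J3 flow already set via bond 1)
#3 stroke at J3  (1-jn J3 has f-setter on 1)

β0 →J1
β1 →J2
β2 →J3
β3 →J3
β4 →Sf1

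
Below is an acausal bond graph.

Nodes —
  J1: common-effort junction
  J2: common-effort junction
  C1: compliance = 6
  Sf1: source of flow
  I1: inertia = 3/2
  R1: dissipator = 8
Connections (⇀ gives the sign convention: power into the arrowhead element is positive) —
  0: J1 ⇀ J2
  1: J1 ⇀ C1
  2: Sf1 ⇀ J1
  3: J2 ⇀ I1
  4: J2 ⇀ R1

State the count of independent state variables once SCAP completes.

2  (C1, I1 all integral)

β2 |Sf1  (Sf1 fixes flow; stroke at Sf1)
β1 |J1  (C1: C, integral causality)
β0 |J2  (J1 effort already set via bond 1)
β3 |I1  (common-e at J2 fixed by 0)
β4 |R1  (common-e at J2 fixed by 0)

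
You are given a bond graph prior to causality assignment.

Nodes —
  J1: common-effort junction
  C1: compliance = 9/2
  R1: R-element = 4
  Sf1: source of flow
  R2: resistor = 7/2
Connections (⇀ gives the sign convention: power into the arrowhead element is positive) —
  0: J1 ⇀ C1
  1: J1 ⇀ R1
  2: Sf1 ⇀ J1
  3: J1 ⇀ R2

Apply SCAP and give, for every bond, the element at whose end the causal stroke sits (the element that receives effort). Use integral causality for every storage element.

β0 stroke→J1
β1 stroke→R1
β2 stroke→Sf1
β3 stroke→R2

b2 |Sf1  (Sf1 fixes flow; stroke at Sf1)
b0 |J1  (C1: C, integral causality)
b1 |R1  (0-jn J1 has e-setter on 0)
b3 |R2  (common-e at J1 fixed by 0)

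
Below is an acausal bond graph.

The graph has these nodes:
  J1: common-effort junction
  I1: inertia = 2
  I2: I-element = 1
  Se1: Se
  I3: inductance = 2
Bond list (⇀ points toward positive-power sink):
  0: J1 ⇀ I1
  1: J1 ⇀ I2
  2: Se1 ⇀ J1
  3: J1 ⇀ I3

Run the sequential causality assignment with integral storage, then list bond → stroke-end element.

β2 stroke at J1  (Se1 (Se) sets effort on bond)
β0 stroke at I1  (J1: bond 2 brought effort, rest push out)
β1 stroke at I2  (0-jn J1 has e-setter on 2)
β3 stroke at I3  (0-jn J1 has e-setter on 2)

b0 stroke→I1
b1 stroke→I2
b2 stroke→J1
b3 stroke→I3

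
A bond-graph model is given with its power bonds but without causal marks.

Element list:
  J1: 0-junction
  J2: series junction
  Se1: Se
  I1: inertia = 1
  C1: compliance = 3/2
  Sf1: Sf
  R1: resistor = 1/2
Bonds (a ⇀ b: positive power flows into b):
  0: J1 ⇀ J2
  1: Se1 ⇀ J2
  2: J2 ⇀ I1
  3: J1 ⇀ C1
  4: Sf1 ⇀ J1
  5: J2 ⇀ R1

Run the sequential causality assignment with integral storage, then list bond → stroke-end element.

b1 stroke at J2  (Se1: effort source, stroke at far end)
b4 stroke at Sf1  (Sf1: flow source, stroke at near end)
b2 stroke at I1  (I1: I, integral causality)
b0 stroke at J2  (J2 flow already set via bond 2)
b5 stroke at J2  (J2 flow already set via bond 2)
b3 stroke at J1  (closing 0-jn rule on J1)

bond 0 |J2
bond 1 |J2
bond 2 |I1
bond 3 |J1
bond 4 |Sf1
bond 5 |J2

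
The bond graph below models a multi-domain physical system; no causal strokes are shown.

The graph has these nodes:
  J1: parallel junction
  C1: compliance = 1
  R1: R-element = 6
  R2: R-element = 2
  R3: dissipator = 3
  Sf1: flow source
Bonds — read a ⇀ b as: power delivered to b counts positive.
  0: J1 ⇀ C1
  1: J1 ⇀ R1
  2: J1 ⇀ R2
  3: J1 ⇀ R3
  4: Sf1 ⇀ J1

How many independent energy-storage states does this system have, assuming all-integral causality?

1  (C1 all integral)

b4 stroke→Sf1  (Sf1: flow source, stroke at near end)
b0 stroke→J1  (C1: C, integral causality)
b1 stroke→R1  (0-jn J1 has e-setter on 0)
b2 stroke→R2  (J1: bond 0 brought effort, rest push out)
b3 stroke→R3  (0-jn J1 has e-setter on 0)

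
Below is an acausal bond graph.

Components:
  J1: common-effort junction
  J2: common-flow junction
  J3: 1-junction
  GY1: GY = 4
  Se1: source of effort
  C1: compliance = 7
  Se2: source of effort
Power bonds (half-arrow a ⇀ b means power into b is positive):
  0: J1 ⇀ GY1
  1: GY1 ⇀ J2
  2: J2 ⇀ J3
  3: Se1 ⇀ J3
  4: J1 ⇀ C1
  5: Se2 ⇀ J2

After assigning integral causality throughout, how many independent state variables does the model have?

1  (C1 all integral)

b3 →J3  (Se1: effort source, stroke at far end)
b5 →J2  (Se2 fixes effort; stroke away)
b2 →J2  (J3 needs exactly one f-in)
b1 →GY1  (closing 1-jn rule on J2)
b0 →GY1  (GY1 both-in/both-out from 1)
b4 →J1  (closing 0-jn rule on J1)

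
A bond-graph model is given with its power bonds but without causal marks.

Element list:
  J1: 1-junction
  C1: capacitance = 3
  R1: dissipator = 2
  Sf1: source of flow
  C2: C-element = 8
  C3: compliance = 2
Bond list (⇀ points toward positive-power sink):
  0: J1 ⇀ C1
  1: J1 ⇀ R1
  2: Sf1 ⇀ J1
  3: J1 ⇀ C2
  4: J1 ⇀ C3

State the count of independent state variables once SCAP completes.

3  (C1, C2, C3 all integral)

#2 |Sf1  (Sf1: flow source, stroke at near end)
#0 |J1  (common-f at J1 fixed by 2)
#1 |J1  (common-f at J1 fixed by 2)
#3 |J1  (common-f at J1 fixed by 2)
#4 |J1  (J1 flow already set via bond 2)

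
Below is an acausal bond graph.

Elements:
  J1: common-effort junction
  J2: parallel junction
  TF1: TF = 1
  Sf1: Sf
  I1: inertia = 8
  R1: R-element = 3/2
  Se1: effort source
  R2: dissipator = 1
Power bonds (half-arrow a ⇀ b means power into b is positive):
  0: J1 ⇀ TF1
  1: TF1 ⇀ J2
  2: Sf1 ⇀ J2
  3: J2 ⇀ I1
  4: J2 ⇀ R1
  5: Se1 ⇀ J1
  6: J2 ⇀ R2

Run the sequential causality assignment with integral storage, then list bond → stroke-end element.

b0 stroke→TF1
b1 stroke→J2
b2 stroke→Sf1
b3 stroke→I1
b4 stroke→R1
b5 stroke→J1
b6 stroke→R2

#2 stroke at Sf1  (Sf1: flow source, stroke at near end)
#5 stroke at J1  (Se1 (Se) sets effort on bond)
#0 stroke at TF1  (J1: bond 5 brought effort, rest push out)
#1 stroke at J2  (TF1 one-in-one-out from 0)
#3 stroke at I1  (J2 effort already set via bond 1)
#4 stroke at R1  (J2 effort already set via bond 1)
#6 stroke at R2  (common-e at J2 fixed by 1)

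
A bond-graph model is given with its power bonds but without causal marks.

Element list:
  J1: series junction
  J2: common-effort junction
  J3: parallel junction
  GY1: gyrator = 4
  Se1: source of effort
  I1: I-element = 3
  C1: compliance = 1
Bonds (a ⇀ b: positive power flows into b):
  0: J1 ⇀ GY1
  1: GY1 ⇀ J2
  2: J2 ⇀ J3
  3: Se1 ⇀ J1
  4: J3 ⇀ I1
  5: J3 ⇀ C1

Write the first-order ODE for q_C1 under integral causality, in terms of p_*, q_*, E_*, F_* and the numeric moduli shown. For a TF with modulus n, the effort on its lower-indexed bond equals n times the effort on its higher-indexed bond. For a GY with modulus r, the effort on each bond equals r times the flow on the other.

bond 3 stroke→J1  (Se1: effort source, stroke at far end)
bond 0 stroke→GY1  (closing 1-jn rule on J1)
bond 1 stroke→GY1  (GY GY1: same side as bond 0)
bond 2 stroke→J2  (closing 0-jn rule on J2)
bond 4 stroke→I1  (I1 outputs flow p/I1)
bond 5 stroke→J3  (closing 0-jn rule on J3)

dq_C1/dt = E_Se1/4 - p_I1/3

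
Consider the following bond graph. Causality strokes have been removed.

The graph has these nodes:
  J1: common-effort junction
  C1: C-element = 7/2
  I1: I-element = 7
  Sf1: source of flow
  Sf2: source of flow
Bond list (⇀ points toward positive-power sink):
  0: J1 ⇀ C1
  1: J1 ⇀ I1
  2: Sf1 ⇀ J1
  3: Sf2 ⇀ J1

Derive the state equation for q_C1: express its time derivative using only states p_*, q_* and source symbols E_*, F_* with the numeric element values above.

β2 stroke at Sf1  (Sf1 fixes flow; stroke at Sf1)
β3 stroke at Sf2  (Sf2 (Sf) sets flow on bond)
β0 stroke at J1  (C1 outputs effort q/C1)
β1 stroke at I1  (0-jn J1 has e-setter on 0)

dq_C1/dt = F_Sf1 + F_Sf2 - p_I1/7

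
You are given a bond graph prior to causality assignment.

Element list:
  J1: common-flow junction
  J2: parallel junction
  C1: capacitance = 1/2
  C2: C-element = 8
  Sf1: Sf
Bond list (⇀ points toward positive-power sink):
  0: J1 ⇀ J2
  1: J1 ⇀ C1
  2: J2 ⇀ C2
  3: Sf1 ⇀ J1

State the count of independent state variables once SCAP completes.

b3 →Sf1  (Sf1: flow source, stroke at near end)
b0 →J1  (1-jn J1 has f-setter on 3)
b1 →J1  (1-jn J1 has f-setter on 3)
b2 →J2  (closing 0-jn rule on J2)

2  (C1, C2 all integral)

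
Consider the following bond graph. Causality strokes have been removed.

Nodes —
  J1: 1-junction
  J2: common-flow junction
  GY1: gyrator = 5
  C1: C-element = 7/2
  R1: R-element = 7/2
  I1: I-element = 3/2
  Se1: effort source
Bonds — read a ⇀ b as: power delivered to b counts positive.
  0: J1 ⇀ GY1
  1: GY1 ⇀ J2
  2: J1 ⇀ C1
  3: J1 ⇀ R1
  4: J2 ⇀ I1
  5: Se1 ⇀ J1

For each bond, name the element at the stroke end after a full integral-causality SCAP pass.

bond 5 stroke at J1  (Se1 (Se) sets effort on bond)
bond 2 stroke at J1  (C1 integral (e out))
bond 4 stroke at I1  (I1 outputs flow p/I1)
bond 1 stroke at J2  (common-f at J2 fixed by 4)
bond 0 stroke at J1  (GY GY1: same side as bond 1)
bond 3 stroke at R1  (J1 needs exactly one f-in)

b0 |J1
b1 |J2
b2 |J1
b3 |R1
b4 |I1
b5 |J1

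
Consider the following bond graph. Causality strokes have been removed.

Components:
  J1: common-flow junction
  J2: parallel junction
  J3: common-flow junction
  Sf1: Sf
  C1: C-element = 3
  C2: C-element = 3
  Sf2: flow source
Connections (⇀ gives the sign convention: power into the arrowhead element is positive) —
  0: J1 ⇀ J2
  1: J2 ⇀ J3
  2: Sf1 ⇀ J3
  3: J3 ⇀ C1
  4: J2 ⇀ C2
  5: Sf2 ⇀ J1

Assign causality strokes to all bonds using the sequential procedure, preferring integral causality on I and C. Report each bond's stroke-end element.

β0 |J1
β1 |J3
β2 |Sf1
β3 |J3
β4 |J2
β5 |Sf2

b2 →Sf1  (source Sf1 imposes f)
b5 →Sf2  (Sf2 fixes flow; stroke at Sf2)
b0 →J1  (J1: bond 5 brought flow, rest push out)
b1 →J3  (common-f at J3 fixed by 2)
b3 →J3  (J3: bond 2 brought flow, rest push out)
b4 →J2  (closing 0-jn rule on J2)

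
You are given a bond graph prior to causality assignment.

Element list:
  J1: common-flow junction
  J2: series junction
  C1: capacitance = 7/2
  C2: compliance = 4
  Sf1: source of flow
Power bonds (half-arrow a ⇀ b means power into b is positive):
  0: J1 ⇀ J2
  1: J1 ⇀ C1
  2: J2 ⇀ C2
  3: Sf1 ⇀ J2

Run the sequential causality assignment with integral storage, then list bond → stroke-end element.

β3 |Sf1  (source Sf1 imposes f)
β0 |J2  (J2 flow already set via bond 3)
β2 |J2  (J2 flow already set via bond 3)
β1 |J1  (J1 flow already set via bond 0)

bond 0 stroke at J2
bond 1 stroke at J1
bond 2 stroke at J2
bond 3 stroke at Sf1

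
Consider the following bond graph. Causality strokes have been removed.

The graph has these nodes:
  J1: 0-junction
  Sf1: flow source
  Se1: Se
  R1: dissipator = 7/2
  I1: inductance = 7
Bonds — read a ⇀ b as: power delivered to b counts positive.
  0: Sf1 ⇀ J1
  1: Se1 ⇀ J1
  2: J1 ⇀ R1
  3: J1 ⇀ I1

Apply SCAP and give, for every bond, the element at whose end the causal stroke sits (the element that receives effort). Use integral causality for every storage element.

β0 |Sf1  (Sf1 fixes flow; stroke at Sf1)
β1 |J1  (source Se1 imposes e)
β2 |R1  (0-jn J1 has e-setter on 1)
β3 |I1  (0-jn J1 has e-setter on 1)

#0 →Sf1
#1 →J1
#2 →R1
#3 →I1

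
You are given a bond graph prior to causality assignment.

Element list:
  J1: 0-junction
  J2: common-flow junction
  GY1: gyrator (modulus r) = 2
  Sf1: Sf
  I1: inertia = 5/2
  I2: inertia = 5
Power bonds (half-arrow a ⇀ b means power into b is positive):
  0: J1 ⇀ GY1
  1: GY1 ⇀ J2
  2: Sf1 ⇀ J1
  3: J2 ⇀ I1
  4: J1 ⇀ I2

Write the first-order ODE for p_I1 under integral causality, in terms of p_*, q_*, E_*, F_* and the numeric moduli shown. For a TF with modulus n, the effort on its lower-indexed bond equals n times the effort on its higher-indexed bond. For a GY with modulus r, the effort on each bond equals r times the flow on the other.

b2 stroke at Sf1  (Sf1: flow source, stroke at near end)
b3 stroke at I1  (I1 outputs flow p/I1)
b1 stroke at J2  (1-jn J2 has f-setter on 3)
b0 stroke at J1  (GY GY1: same side as bond 1)
b4 stroke at I2  (common-e at J1 fixed by 0)

dp_I1/dt = 2*F_Sf1 - 2*p_I2/5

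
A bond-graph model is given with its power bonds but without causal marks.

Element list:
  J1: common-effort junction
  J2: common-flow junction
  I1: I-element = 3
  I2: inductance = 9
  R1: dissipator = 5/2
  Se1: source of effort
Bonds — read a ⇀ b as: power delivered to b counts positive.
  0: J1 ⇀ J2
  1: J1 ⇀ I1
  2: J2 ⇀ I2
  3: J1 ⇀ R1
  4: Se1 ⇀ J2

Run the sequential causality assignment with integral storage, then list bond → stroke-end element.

bond 4 stroke→J2  (Se1: effort source, stroke at far end)
bond 1 stroke→I1  (I1 integral (f out))
bond 2 stroke→I2  (I2 integral (f out))
bond 0 stroke→J2  (J2: bond 2 brought flow, rest push out)
bond 3 stroke→J1  (only one effort-in slot at J1)

#0 |J2
#1 |I1
#2 |I2
#3 |J1
#4 |J2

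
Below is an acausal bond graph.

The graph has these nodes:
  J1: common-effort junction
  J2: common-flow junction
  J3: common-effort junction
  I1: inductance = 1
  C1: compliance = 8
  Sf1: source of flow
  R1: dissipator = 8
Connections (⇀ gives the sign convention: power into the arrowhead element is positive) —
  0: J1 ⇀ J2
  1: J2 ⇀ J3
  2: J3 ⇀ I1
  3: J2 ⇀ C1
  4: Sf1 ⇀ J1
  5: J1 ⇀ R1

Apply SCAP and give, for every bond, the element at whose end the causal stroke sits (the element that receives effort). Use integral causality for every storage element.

#4 |Sf1  (source Sf1 imposes f)
#2 |I1  (I1 integral (f out))
#1 |J3  (closing 0-jn rule on J3)
#0 |J2  (1-jn J2 has f-setter on 1)
#3 |J2  (J2 flow already set via bond 1)
#5 |J1  (J1 needs exactly one e-in)

β0 stroke→J2
β1 stroke→J3
β2 stroke→I1
β3 stroke→J2
β4 stroke→Sf1
β5 stroke→J1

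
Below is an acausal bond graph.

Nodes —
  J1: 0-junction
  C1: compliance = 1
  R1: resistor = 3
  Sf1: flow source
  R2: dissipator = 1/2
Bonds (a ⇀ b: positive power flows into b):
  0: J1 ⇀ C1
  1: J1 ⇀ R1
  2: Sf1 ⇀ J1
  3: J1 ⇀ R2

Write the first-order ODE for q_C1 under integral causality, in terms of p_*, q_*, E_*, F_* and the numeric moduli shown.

β2 →Sf1  (source Sf1 imposes f)
β0 →J1  (C1 integral (e out))
β1 →R1  (J1: bond 0 brought effort, rest push out)
β3 →R2  (J1 effort already set via bond 0)

dq_C1/dt = F_Sf1 - 7*q_C1/3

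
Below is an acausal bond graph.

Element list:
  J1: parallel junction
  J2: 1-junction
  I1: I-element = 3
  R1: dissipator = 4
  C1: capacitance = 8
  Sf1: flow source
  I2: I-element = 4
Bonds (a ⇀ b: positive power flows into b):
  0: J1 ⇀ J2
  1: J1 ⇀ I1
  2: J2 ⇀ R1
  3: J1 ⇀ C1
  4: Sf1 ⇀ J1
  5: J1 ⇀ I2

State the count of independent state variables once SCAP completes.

β4 →Sf1  (source Sf1 imposes f)
β1 →I1  (prefer integral on I1)
β3 →J1  (C1 outputs effort q/C1)
β0 →J2  (J1: bond 3 brought effort, rest push out)
β5 →I2  (0-jn J1 has e-setter on 3)
β2 →R1  (J2: last free bond brings flow in)

3  (C1, I1, I2 all integral)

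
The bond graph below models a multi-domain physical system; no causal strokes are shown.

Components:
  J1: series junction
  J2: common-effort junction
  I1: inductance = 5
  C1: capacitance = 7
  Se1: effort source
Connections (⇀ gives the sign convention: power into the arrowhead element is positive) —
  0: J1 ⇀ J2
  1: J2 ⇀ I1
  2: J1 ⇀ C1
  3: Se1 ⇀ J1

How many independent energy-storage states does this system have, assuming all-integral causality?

2  (C1, I1 all integral)

#3 →J1  (Se1 fixes effort; stroke away)
#1 →I1  (I1 outputs flow p/I1)
#0 →J2  (J2 needs exactly one e-in)
#2 →J1  (common-f at J1 fixed by 0)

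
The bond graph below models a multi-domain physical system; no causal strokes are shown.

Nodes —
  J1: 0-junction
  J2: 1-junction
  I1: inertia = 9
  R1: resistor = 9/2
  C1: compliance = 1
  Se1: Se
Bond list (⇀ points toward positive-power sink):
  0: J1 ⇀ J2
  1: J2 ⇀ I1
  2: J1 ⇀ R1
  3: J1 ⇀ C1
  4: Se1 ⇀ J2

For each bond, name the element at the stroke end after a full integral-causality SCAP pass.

#0 |J2
#1 |I1
#2 |R1
#3 |J1
#4 |J2

#4 |J2  (Se1: effort source, stroke at far end)
#1 |I1  (prefer integral on I1)
#0 |J2  (1-jn J2 has f-setter on 1)
#3 |J1  (C1: C, integral causality)
#2 |R1  (0-jn J1 has e-setter on 3)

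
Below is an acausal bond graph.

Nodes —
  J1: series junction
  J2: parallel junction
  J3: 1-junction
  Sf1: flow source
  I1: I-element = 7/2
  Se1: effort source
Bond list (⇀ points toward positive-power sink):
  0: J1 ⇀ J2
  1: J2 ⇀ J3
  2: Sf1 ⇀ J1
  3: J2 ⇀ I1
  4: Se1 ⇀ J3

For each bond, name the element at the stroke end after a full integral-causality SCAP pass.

bond 2 →Sf1  (Sf1 fixes flow; stroke at Sf1)
bond 4 →J3  (Se1 (Se) sets effort on bond)
bond 0 →J1  (J1: bond 2 brought flow, rest push out)
bond 1 →J2  (J3 needs exactly one f-in)
bond 3 →I1  (J2 effort already set via bond 1)

b0 →J1
b1 →J2
b2 →Sf1
b3 →I1
b4 →J3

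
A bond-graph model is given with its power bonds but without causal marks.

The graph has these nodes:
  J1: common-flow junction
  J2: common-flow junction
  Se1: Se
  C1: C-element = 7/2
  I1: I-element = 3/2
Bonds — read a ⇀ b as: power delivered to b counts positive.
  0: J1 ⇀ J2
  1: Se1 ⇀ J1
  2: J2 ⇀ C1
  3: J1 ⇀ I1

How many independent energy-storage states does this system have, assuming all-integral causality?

2  (C1, I1 all integral)

bond 1 |J1  (Se1 fixes effort; stroke away)
bond 2 |J2  (prefer integral on C1)
bond 0 |J1  (closing 1-jn rule on J2)
bond 3 |I1  (J1 needs exactly one f-in)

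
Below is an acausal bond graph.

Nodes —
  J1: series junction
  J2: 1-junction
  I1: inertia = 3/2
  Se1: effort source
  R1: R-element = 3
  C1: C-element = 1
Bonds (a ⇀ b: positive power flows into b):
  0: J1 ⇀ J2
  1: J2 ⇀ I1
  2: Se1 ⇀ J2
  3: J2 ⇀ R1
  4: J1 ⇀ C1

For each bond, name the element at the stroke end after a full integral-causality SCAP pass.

#0 |J2
#1 |I1
#2 |J2
#3 |J2
#4 |J1

β2 |J2  (Se1 (Se) sets effort on bond)
β1 |I1  (I1 outputs flow p/I1)
β0 |J2  (J2: bond 1 brought flow, rest push out)
β3 |J2  (1-jn J2 has f-setter on 1)
β4 |J1  (J1 flow already set via bond 0)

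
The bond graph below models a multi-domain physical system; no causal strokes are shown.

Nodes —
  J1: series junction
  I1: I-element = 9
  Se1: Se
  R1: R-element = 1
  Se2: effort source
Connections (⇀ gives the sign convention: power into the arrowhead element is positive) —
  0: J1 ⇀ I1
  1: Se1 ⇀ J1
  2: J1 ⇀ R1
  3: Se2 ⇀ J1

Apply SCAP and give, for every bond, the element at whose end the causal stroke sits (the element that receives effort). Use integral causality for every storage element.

bond 0 |I1
bond 1 |J1
bond 2 |J1
bond 3 |J1

β1 stroke at J1  (Se1 (Se) sets effort on bond)
β3 stroke at J1  (Se2: effort source, stroke at far end)
β0 stroke at I1  (I1: I, integral causality)
β2 stroke at J1  (1-jn J1 has f-setter on 0)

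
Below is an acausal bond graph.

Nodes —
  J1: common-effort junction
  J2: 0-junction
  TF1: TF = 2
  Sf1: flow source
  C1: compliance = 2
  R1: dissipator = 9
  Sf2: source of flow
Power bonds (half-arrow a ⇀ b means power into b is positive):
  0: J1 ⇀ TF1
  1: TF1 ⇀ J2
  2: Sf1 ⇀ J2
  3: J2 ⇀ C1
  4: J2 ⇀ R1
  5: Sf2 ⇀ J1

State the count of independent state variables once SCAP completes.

β2 →Sf1  (Sf1 (Sf) sets flow on bond)
β5 →Sf2  (source Sf2 imposes f)
β0 →J1  (J1: last free bond brings effort in)
β1 →TF1  (TF TF1: opposite of bond 0)
β3 →J2  (prefer integral on C1)
β4 →R1  (common-e at J2 fixed by 3)

1  (C1 all integral)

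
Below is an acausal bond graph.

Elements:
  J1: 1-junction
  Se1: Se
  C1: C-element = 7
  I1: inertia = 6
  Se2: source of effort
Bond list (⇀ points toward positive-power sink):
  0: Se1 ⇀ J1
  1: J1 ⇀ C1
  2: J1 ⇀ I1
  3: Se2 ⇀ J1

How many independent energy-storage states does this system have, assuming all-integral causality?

2  (C1, I1 all integral)

β0 stroke→J1  (source Se1 imposes e)
β3 stroke→J1  (Se2 fixes effort; stroke away)
β1 stroke→J1  (C1 integral (e out))
β2 stroke→I1  (only one flow-in slot at J1)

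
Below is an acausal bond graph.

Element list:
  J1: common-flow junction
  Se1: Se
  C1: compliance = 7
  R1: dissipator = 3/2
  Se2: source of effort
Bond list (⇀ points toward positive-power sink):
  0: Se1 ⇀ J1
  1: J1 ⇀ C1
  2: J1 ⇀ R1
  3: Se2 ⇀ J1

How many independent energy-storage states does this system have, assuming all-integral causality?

#0 →J1  (Se1: effort source, stroke at far end)
#3 →J1  (source Se2 imposes e)
#1 →J1  (C1 integral (e out))
#2 →R1  (J1 needs exactly one f-in)

1  (C1 all integral)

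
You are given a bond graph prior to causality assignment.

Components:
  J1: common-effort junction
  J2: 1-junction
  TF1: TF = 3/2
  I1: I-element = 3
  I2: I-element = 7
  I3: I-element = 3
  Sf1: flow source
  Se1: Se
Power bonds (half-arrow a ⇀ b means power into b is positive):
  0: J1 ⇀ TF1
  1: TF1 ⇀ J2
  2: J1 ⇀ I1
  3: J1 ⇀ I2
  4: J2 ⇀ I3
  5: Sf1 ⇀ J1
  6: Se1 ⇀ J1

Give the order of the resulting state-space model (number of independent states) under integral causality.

β5 stroke→Sf1  (Sf1 fixes flow; stroke at Sf1)
β6 stroke→J1  (Se1: effort source, stroke at far end)
β0 stroke→TF1  (J1: bond 6 brought effort, rest push out)
β2 stroke→I1  (common-e at J1 fixed by 6)
β3 stroke→I2  (J1: bond 6 brought effort, rest push out)
β1 stroke→J2  (TF1 one-in-one-out from 0)
β4 stroke→I3  (only one flow-in slot at J2)

3  (I1, I2, I3 all integral)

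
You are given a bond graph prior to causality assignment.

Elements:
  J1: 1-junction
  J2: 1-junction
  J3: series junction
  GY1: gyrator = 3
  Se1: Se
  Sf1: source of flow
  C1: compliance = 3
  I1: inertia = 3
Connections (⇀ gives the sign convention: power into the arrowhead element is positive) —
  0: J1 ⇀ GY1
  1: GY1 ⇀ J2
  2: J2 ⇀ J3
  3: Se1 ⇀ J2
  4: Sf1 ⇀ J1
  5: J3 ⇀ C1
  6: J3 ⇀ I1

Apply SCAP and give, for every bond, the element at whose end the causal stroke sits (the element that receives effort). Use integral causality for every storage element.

b3 stroke→J2  (Se1: effort source, stroke at far end)
b4 stroke→Sf1  (Sf1 (Sf) sets flow on bond)
b0 stroke→J1  (1-jn J1 has f-setter on 4)
b1 stroke→J2  (through GY1, causality inverts; strokes same side of GY1)
b2 stroke→J3  (only one flow-in slot at J2)
b5 stroke→J3  (prefer integral on C1)
b6 stroke→I1  (J3 needs exactly one f-in)

β0 →J1
β1 →J2
β2 →J3
β3 →J2
β4 →Sf1
β5 →J3
β6 →I1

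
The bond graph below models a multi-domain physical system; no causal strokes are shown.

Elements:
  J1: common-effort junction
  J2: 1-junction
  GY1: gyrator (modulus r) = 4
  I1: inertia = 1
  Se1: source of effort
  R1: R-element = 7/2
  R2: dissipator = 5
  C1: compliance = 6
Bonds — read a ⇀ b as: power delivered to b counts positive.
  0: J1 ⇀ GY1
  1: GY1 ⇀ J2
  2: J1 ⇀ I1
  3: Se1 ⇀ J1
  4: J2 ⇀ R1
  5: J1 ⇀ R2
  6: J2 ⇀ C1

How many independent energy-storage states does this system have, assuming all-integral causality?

2  (C1, I1 all integral)

bond 3 |J1  (Se1: effort source, stroke at far end)
bond 0 |GY1  (common-e at J1 fixed by 3)
bond 2 |I1  (common-e at J1 fixed by 3)
bond 5 |R2  (J1 effort already set via bond 3)
bond 1 |GY1  (GY1 both-in/both-out from 0)
bond 4 |J2  (J2 flow already set via bond 1)
bond 6 |J2  (1-jn J2 has f-setter on 1)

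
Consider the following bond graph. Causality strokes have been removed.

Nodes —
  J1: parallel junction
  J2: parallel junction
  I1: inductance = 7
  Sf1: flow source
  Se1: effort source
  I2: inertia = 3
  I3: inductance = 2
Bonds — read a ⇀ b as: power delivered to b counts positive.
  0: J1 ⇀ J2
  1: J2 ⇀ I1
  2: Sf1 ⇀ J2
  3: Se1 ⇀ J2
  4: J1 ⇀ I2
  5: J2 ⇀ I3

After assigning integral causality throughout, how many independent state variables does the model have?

3  (I1, I2, I3 all integral)

β2 stroke at Sf1  (Sf1: flow source, stroke at near end)
β3 stroke at J2  (Se1: effort source, stroke at far end)
β0 stroke at J1  (common-e at J2 fixed by 3)
β1 stroke at I1  (0-jn J2 has e-setter on 3)
β5 stroke at I3  (J2: bond 3 brought effort, rest push out)
β4 stroke at I2  (J1: bond 0 brought effort, rest push out)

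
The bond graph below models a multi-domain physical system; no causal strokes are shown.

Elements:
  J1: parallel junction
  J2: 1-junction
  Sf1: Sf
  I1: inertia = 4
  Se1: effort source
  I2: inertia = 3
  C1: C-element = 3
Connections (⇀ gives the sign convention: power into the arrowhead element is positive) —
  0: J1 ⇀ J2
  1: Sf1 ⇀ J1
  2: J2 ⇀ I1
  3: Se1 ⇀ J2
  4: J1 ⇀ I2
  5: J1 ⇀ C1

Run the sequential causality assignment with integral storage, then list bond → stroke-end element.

β0 stroke→J2
β1 stroke→Sf1
β2 stroke→I1
β3 stroke→J2
β4 stroke→I2
β5 stroke→J1

#1 stroke at Sf1  (Sf1 (Sf) sets flow on bond)
#3 stroke at J2  (Se1 fixes effort; stroke away)
#2 stroke at I1  (I1 outputs flow p/I1)
#0 stroke at J2  (J2: bond 2 brought flow, rest push out)
#4 stroke at I2  (I2: I, integral causality)
#5 stroke at J1  (closing 0-jn rule on J1)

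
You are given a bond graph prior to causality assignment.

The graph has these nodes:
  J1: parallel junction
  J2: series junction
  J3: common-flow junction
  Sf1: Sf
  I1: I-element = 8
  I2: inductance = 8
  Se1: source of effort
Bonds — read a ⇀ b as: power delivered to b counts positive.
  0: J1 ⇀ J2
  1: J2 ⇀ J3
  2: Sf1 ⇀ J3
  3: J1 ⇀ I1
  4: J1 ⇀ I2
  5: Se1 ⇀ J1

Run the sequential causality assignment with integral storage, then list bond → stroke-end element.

#2 stroke→Sf1  (Sf1 fixes flow; stroke at Sf1)
#5 stroke→J1  (Se1 fixes effort; stroke away)
#0 stroke→J2  (J1: bond 5 brought effort, rest push out)
#3 stroke→I1  (common-e at J1 fixed by 5)
#4 stroke→I2  (common-e at J1 fixed by 5)
#1 stroke→J3  (J2 needs exactly one f-in)

β0 stroke→J2
β1 stroke→J3
β2 stroke→Sf1
β3 stroke→I1
β4 stroke→I2
β5 stroke→J1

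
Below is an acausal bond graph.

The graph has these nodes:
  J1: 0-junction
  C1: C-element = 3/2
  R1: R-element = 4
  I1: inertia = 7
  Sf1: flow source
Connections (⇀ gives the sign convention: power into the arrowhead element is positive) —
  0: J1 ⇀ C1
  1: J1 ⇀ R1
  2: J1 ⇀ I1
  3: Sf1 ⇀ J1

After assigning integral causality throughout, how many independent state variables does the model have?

β3 stroke→Sf1  (Sf1 (Sf) sets flow on bond)
β0 stroke→J1  (C1 integral (e out))
β1 stroke→R1  (0-jn J1 has e-setter on 0)
β2 stroke→I1  (0-jn J1 has e-setter on 0)

2  (C1, I1 all integral)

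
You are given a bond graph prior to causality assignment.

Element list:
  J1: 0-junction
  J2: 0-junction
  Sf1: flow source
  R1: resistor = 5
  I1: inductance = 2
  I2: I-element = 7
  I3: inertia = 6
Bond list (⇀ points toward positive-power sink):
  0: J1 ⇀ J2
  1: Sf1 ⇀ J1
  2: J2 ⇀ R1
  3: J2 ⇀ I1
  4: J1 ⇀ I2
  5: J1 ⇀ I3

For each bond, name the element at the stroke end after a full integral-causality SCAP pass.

bond 1 →Sf1  (Sf1: flow source, stroke at near end)
bond 3 →I1  (I1 integral (f out))
bond 4 →I2  (I2 outputs flow p/I2)
bond 5 →I3  (I3 integral (f out))
bond 0 →J1  (J1 needs exactly one e-in)
bond 2 →J2  (J2: last free bond brings effort in)

#0 stroke at J1
#1 stroke at Sf1
#2 stroke at J2
#3 stroke at I1
#4 stroke at I2
#5 stroke at I3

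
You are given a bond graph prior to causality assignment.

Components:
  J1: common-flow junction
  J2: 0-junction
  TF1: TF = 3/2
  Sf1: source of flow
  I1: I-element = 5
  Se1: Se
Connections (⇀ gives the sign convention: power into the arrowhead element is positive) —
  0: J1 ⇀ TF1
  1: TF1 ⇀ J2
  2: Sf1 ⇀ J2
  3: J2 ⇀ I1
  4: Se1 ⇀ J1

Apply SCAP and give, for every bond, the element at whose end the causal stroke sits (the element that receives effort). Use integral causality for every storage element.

#2 →Sf1  (Sf1 (Sf) sets flow on bond)
#4 →J1  (Se1: effort source, stroke at far end)
#0 →TF1  (J1: last free bond brings flow in)
#1 →J2  (TF1: transformer flips bond 0)
#3 →I1  (J2 effort already set via bond 1)

β0 stroke→TF1
β1 stroke→J2
β2 stroke→Sf1
β3 stroke→I1
β4 stroke→J1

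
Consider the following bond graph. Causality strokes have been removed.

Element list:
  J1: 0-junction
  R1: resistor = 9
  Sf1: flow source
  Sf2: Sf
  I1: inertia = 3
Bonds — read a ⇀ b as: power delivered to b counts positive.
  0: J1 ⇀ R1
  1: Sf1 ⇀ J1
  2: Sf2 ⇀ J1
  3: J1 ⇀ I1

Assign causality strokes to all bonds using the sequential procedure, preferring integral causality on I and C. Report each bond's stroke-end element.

b1 stroke at Sf1  (source Sf1 imposes f)
b2 stroke at Sf2  (Sf2 (Sf) sets flow on bond)
b3 stroke at I1  (I1 integral (f out))
b0 stroke at J1  (J1 needs exactly one e-in)

β0 stroke at J1
β1 stroke at Sf1
β2 stroke at Sf2
β3 stroke at I1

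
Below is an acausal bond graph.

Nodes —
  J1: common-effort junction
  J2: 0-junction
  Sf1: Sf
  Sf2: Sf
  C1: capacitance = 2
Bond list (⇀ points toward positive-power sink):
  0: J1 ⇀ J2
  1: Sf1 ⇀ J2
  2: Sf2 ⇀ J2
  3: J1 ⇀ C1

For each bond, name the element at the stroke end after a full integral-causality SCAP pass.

β1 stroke at Sf1  (Sf1: flow source, stroke at near end)
β2 stroke at Sf2  (Sf2 (Sf) sets flow on bond)
β0 stroke at J2  (closing 0-jn rule on J2)
β3 stroke at J1  (closing 0-jn rule on J1)

b0 →J2
b1 →Sf1
b2 →Sf2
b3 →J1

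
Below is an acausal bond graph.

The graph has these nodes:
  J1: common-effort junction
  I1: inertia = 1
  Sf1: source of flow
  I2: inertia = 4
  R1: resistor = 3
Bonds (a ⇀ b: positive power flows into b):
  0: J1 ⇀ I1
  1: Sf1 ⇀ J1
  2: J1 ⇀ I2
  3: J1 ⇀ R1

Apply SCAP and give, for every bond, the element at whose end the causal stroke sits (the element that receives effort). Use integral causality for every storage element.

bond 1 stroke→Sf1  (source Sf1 imposes f)
bond 0 stroke→I1  (I1 outputs flow p/I1)
bond 2 stroke→I2  (I2 integral (f out))
bond 3 stroke→J1  (closing 0-jn rule on J1)

b0 stroke→I1
b1 stroke→Sf1
b2 stroke→I2
b3 stroke→J1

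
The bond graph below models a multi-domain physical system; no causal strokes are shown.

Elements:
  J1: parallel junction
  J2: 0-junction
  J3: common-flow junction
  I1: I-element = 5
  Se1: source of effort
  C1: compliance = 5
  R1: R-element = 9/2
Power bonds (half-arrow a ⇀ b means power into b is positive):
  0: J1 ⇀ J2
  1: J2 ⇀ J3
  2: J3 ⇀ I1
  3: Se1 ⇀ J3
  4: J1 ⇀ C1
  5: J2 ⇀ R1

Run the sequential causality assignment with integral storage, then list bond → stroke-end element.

#0 stroke at J2
#1 stroke at J3
#2 stroke at I1
#3 stroke at J3
#4 stroke at J1
#5 stroke at R1

b3 stroke at J3  (Se1 fixes effort; stroke away)
b2 stroke at I1  (I1: I, integral causality)
b1 stroke at J3  (J3 flow already set via bond 2)
b4 stroke at J1  (prefer integral on C1)
b0 stroke at J2  (0-jn J1 has e-setter on 4)
b5 stroke at R1  (J2 effort already set via bond 0)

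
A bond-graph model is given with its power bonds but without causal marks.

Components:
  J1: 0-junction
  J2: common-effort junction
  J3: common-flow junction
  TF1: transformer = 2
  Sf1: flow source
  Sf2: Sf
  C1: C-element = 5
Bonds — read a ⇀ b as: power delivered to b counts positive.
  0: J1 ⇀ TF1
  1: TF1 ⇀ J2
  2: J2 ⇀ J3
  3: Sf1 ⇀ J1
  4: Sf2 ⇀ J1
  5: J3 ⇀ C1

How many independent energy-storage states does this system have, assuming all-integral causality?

1  (C1 all integral)

b3 →Sf1  (Sf1 (Sf) sets flow on bond)
b4 →Sf2  (Sf2 (Sf) sets flow on bond)
b0 →J1  (closing 0-jn rule on J1)
b1 →TF1  (TF1 one-in-one-out from 0)
b2 →J2  (J2 needs exactly one e-in)
b5 →J3  (1-jn J3 has f-setter on 2)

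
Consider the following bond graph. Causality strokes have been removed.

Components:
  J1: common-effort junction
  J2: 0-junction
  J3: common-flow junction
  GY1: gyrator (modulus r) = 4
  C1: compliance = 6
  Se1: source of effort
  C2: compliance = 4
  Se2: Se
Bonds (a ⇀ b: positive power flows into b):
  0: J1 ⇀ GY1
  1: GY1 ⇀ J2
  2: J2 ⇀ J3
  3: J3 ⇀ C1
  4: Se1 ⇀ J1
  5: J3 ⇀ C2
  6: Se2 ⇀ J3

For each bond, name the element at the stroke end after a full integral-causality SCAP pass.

#0 |GY1
#1 |GY1
#2 |J2
#3 |J3
#4 |J1
#5 |J3
#6 |J3

#4 |J1  (Se1 (Se) sets effort on bond)
#6 |J3  (Se2 (Se) sets effort on bond)
#0 |GY1  (J1: bond 4 brought effort, rest push out)
#1 |GY1  (through GY1, causality inverts; strokes same side of GY1)
#2 |J2  (J2 needs exactly one e-in)
#3 |J3  (J3 flow already set via bond 2)
#5 |J3  (J3 flow already set via bond 2)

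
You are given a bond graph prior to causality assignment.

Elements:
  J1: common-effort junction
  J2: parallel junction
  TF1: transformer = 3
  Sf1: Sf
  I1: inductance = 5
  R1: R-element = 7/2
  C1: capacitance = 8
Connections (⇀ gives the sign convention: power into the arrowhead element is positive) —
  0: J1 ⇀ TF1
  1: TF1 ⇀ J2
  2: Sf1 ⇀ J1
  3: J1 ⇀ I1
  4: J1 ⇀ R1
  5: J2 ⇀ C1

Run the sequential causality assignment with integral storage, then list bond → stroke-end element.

b0 stroke at J1
b1 stroke at TF1
b2 stroke at Sf1
b3 stroke at I1
b4 stroke at R1
b5 stroke at J2

b2 →Sf1  (Sf1: flow source, stroke at near end)
b3 →I1  (I1: I, integral causality)
b5 →J2  (C1: C, integral causality)
b1 →TF1  (J2 effort already set via bond 5)
b0 →J1  (TF1 one-in-one-out from 1)
b4 →R1  (J1: bond 0 brought effort, rest push out)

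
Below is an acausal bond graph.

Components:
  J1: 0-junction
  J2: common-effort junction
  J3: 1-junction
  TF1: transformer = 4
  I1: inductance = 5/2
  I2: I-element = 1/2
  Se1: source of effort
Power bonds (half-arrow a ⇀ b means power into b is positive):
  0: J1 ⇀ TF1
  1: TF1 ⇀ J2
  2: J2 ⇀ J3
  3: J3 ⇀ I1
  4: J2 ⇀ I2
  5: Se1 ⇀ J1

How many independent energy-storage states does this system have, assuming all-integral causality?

2  (I1, I2 all integral)

#5 stroke→J1  (Se1 fixes effort; stroke away)
#0 stroke→TF1  (J1 effort already set via bond 5)
#1 stroke→J2  (through TF1, causality passes straight; one stroke at TF1)
#2 stroke→J3  (common-e at J2 fixed by 1)
#4 stroke→I2  (J2: bond 1 brought effort, rest push out)
#3 stroke→I1  (closing 1-jn rule on J3)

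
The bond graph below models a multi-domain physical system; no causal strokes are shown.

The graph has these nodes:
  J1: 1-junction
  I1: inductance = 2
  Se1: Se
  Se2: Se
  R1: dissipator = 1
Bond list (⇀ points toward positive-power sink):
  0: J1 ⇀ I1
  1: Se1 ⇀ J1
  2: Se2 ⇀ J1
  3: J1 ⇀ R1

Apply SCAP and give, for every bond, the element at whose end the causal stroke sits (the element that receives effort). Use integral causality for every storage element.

b0 |I1
b1 |J1
b2 |J1
b3 |J1

bond 1 stroke→J1  (Se1: effort source, stroke at far end)
bond 2 stroke→J1  (Se2: effort source, stroke at far end)
bond 0 stroke→I1  (I1: I, integral causality)
bond 3 stroke→J1  (J1 flow already set via bond 0)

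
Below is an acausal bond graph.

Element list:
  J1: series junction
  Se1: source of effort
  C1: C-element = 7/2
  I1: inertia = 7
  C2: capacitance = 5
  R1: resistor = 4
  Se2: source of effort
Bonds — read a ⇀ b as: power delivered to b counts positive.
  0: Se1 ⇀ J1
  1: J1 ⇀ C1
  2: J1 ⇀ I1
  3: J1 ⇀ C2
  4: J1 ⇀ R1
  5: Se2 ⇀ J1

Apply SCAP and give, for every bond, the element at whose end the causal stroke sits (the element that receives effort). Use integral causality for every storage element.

b0 |J1  (Se1 (Se) sets effort on bond)
b5 |J1  (Se2 (Se) sets effort on bond)
b1 |J1  (C1 outputs effort q/C1)
b2 |I1  (prefer integral on I1)
b3 |J1  (common-f at J1 fixed by 2)
b4 |J1  (J1 flow already set via bond 2)

#0 stroke at J1
#1 stroke at J1
#2 stroke at I1
#3 stroke at J1
#4 stroke at J1
#5 stroke at J1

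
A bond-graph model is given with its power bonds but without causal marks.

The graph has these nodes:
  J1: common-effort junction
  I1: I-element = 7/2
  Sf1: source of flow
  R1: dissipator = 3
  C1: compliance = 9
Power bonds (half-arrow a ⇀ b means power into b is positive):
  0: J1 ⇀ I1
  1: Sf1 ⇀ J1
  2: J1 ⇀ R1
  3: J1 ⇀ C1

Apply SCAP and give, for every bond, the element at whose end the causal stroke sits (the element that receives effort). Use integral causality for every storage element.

#1 →Sf1  (Sf1 (Sf) sets flow on bond)
#0 →I1  (I1 outputs flow p/I1)
#3 →J1  (prefer integral on C1)
#2 →R1  (J1 effort already set via bond 3)

bond 0 →I1
bond 1 →Sf1
bond 2 →R1
bond 3 →J1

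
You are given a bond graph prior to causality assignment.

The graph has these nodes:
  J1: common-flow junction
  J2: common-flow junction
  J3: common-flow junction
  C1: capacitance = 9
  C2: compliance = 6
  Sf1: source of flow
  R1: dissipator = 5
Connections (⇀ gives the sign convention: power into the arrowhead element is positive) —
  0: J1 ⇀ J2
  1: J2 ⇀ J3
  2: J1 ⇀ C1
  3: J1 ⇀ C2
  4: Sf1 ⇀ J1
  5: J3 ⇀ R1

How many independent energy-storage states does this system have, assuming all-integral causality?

2  (C1, C2 all integral)

b4 |Sf1  (Sf1 (Sf) sets flow on bond)
b0 |J1  (J1: bond 4 brought flow, rest push out)
b2 |J1  (common-f at J1 fixed by 4)
b3 |J1  (1-jn J1 has f-setter on 4)
b1 |J2  (common-f at J2 fixed by 0)
b5 |J3  (J3: bond 1 brought flow, rest push out)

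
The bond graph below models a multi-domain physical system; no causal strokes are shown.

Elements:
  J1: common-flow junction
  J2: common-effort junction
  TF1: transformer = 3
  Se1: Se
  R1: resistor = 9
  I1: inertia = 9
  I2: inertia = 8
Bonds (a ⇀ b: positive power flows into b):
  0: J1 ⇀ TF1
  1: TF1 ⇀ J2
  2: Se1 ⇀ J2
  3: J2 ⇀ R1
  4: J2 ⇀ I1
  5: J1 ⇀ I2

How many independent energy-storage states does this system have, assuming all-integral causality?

#2 |J2  (Se1 fixes effort; stroke away)
#1 |TF1  (common-e at J2 fixed by 2)
#3 |R1  (0-jn J2 has e-setter on 2)
#4 |I1  (0-jn J2 has e-setter on 2)
#0 |J1  (TF TF1: opposite of bond 1)
#5 |I2  (J1: last free bond brings flow in)

2  (I1, I2 all integral)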